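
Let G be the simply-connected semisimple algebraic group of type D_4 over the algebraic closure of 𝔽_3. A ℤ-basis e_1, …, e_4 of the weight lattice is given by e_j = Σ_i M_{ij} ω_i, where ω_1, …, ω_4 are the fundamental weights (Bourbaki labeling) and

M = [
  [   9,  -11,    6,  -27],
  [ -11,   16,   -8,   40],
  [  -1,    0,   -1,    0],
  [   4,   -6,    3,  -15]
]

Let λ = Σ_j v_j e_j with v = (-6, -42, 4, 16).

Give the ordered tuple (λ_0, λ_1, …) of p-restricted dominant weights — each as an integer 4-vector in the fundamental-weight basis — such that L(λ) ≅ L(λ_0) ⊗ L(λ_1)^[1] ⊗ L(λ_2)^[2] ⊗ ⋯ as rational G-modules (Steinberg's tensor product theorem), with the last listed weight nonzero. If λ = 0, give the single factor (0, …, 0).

In the fundamental-weight basis, λ has coordinates c = M·v (v = (-6, -42, 4, 16)):
  c_1 = (9)·(-6) + (-11)·(-42) + 6·4 + (-27)·(16) = 0
  c_2 = (-11)·(-6) + (16)·(-42) + (-8)·(4) + 40·16 = 2
  c_3 = (-1)·(-6) + (0)·(-42) + (-1)·(4) + 0·16 = 2
  c_4 = (4)·(-6) + (-6)·(-42) + 3·4 + (-15)·(16) = 0
Expand coordinatewise in base 3:
  c_1 = 0
  c_2 = 2 = 2·3^0
  c_3 = 2 = 2·3^0
  c_4 = 0
λ_0 = (0, 2, 2, 0)

((0, 2, 2, 0),)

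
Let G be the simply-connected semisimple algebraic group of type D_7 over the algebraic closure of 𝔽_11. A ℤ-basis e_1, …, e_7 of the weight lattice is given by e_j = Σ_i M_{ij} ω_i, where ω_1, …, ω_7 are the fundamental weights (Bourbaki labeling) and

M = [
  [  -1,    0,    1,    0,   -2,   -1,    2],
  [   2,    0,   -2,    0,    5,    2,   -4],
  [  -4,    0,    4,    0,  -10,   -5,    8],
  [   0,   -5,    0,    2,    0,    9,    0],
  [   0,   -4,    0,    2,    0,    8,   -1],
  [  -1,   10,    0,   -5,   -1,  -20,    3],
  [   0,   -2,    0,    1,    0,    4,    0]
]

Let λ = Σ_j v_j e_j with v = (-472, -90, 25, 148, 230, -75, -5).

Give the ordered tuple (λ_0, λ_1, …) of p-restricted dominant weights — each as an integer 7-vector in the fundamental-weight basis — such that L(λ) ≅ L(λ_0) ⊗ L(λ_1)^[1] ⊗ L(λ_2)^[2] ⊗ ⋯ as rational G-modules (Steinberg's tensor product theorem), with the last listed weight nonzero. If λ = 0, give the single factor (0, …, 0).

ω-coordinates c = M·v, v = (-472, -90, 25, 148, 230, -75, -5):
  c_1 = (-1)·(-472) + (0)·(-90) + (1)·(25) + (0)·(148) + (-2)·(230) + (-1)·(-75) + (2)·(-5) = 102
  c_2 = (2)·(-472) + (0)·(-90) + (-2)·(25) + (0)·(148) + (5)·(230) + (2)·(-75) + (-4)·(-5) = 26
  c_3 = (-4)·(-472) + (0)·(-90) + (4)·(25) + (0)·(148) + (-10)·(230) + (-5)·(-75) + (8)·(-5) = 23
  c_4 = (0)·(-472) + (-5)·(-90) + (0)·(25) + (2)·(148) + (0)·(230) + (9)·(-75) + (0)·(-5) = 71
  c_5 = (0)·(-472) + (-4)·(-90) + (0)·(25) + (2)·(148) + (0)·(230) + (8)·(-75) + (-1)·(-5) = 61
  c_6 = (-1)·(-472) + (10)·(-90) + (0)·(25) + (-5)·(148) + (-1)·(230) + (-20)·(-75) + (3)·(-5) = 87
  c_7 = (0)·(-472) + (-2)·(-90) + (0)·(25) + (1)·(148) + (0)·(230) + (4)·(-75) + (0)·(-5) = 28
Expand coordinatewise in base 11:
  c_1 = 102 = 3·11^0 + 9·11^1
  c_2 = 26 = 4·11^0 + 2·11^1
  c_3 = 23 = 1·11^0 + 2·11^1
  c_4 = 71 = 5·11^0 + 6·11^1
  c_5 = 61 = 6·11^0 + 5·11^1
  c_6 = 87 = 10·11^0 + 7·11^1
  c_7 = 28 = 6·11^0 + 2·11^1
λ_0 = (3, 4, 1, 5, 6, 10, 6)
λ_1 = (9, 2, 2, 6, 5, 7, 2)

((3, 4, 1, 5, 6, 10, 6), (9, 2, 2, 6, 5, 7, 2))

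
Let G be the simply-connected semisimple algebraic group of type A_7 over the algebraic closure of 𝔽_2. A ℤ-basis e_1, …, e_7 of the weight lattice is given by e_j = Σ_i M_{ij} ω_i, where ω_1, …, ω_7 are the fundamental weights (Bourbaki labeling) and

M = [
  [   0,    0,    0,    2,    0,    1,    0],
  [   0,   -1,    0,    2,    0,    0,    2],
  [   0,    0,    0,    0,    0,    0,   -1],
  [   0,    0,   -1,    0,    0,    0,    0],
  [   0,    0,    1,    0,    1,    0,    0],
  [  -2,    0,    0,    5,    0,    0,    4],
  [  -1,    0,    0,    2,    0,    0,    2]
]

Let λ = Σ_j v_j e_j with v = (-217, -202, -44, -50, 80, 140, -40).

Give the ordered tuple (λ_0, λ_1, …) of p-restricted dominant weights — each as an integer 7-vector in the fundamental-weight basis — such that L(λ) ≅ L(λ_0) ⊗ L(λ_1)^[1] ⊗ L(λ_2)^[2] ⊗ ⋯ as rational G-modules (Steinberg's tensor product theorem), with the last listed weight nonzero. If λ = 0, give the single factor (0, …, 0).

Change of basis e → ω: c = M·v where v = (-217, -202, -44, -50, 80, 140, -40):
  c_1 = (0)·(-217) + (0)·(-202) + (0)·(-44) + (2)·(-50) + 0·80 + 1·140 + (0)·(-40) = 40
  c_2 = (0)·(-217) + (-1)·(-202) + (0)·(-44) + (2)·(-50) + 0·80 + 0·140 + (2)·(-40) = 22
  c_3 = (0)·(-217) + (0)·(-202) + (0)·(-44) + (0)·(-50) + 0·80 + 0·140 + (-1)·(-40) = 40
  c_4 = (0)·(-217) + (0)·(-202) + (-1)·(-44) + (0)·(-50) + 0·80 + 0·140 + (0)·(-40) = 44
  c_5 = (0)·(-217) + (0)·(-202) + (1)·(-44) + (0)·(-50) + 1·80 + 0·140 + (0)·(-40) = 36
  c_6 = (-2)·(-217) + (0)·(-202) + (0)·(-44) + (5)·(-50) + 0·80 + 0·140 + (4)·(-40) = 24
  c_7 = (-1)·(-217) + (0)·(-202) + (0)·(-44) + (2)·(-50) + 0·80 + 0·140 + (2)·(-40) = 37
p = 2; digits c_i = Σ_j d_{ij}·2^j, 0 ≤ d_{ij} < 2:
  c_1 = 40 = 0·2^0 + 0·2^1 + 0·2^2 + 1·2^3 + 0·2^4 + 1·2^5
  c_2 = 22 = 0·2^0 + 1·2^1 + 1·2^2 + 0·2^3 + 1·2^4
  c_3 = 40 = 0·2^0 + 0·2^1 + 0·2^2 + 1·2^3 + 0·2^4 + 1·2^5
  c_4 = 44 = 0·2^0 + 0·2^1 + 1·2^2 + 1·2^3 + 0·2^4 + 1·2^5
  c_5 = 36 = 0·2^0 + 0·2^1 + 1·2^2 + 0·2^3 + 0·2^4 + 1·2^5
  c_6 = 24 = 0·2^0 + 0·2^1 + 0·2^2 + 1·2^3 + 1·2^4
  c_7 = 37 = 1·2^0 + 0·2^1 + 1·2^2 + 0·2^3 + 0·2^4 + 1·2^5
Factor λ_0 = (0, 0, 0, 0, 0, 0, 1)
Factor λ_1 = (0, 1, 0, 0, 0, 0, 0)
Factor λ_2 = (0, 1, 0, 1, 1, 0, 1)
Factor λ_3 = (1, 0, 1, 1, 0, 1, 0)
Factor λ_4 = (0, 1, 0, 0, 0, 1, 0)
Factor λ_5 = (1, 0, 1, 1, 1, 0, 1)

((0, 0, 0, 0, 0, 0, 1), (0, 1, 0, 0, 0, 0, 0), (0, 1, 0, 1, 1, 0, 1), (1, 0, 1, 1, 0, 1, 0), (0, 1, 0, 0, 0, 1, 0), (1, 0, 1, 1, 1, 0, 1))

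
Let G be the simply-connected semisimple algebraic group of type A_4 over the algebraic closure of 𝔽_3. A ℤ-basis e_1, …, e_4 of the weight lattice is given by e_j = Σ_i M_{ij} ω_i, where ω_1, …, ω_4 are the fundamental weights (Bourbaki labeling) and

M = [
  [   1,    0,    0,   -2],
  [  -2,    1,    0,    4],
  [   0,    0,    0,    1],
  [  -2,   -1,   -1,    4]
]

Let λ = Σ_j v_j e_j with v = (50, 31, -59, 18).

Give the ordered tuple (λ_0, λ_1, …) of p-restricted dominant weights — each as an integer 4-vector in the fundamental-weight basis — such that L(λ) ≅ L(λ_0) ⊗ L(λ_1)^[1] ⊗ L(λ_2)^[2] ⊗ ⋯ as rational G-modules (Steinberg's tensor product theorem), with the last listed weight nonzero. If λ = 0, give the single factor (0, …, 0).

((2, 0, 0, 0), (1, 1, 0, 0), (1, 0, 2, 0))

ω-coordinates c = M·v, v = (50, 31, -59, 18):
  c_1 = 1·50 + 0·31 + (0)·(-59) + (-2)·(18) = 14
  c_2 = (-2)·(50) + 1·31 + (0)·(-59) + 4·18 = 3
  c_3 = 0·50 + 0·31 + (0)·(-59) + 1·18 = 18
  c_4 = (-2)·(50) + (-1)·(31) + (-1)·(-59) + 4·18 = 0
Base-3 expansion of each c_i:
  c_1 = 14 = 2·3^0 + 1·3^1 + 1·3^2
  c_2 = 3 = 0·3^0 + 1·3^1
  c_3 = 18 = 0·3^0 + 0·3^1 + 2·3^2
  c_4 = 0
p-restricted factor λ_0 = (2, 0, 0, 0)
p-restricted factor λ_1 = (1, 1, 0, 0)
p-restricted factor λ_2 = (1, 0, 2, 0)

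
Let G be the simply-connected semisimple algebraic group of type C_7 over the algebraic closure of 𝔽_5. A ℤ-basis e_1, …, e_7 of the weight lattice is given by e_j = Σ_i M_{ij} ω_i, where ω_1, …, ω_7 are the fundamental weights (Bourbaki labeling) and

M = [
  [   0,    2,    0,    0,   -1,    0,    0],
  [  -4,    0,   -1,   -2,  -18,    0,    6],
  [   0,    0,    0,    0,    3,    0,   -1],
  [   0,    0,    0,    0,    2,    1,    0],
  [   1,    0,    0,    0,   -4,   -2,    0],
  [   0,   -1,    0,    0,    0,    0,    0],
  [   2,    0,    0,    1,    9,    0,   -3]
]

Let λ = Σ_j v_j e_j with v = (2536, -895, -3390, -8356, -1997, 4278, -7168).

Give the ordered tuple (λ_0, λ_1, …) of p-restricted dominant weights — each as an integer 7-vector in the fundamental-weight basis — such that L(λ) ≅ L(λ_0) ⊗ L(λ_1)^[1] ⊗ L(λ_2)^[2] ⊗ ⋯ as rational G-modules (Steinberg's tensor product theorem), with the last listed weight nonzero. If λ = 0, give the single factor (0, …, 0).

((2, 1, 2, 4, 3, 0, 2), (1, 4, 0, 1, 3, 4, 4), (3, 0, 2, 1, 3, 0, 4), (1, 3, 4, 2, 0, 2, 1), (0, 4, 1, 0, 3, 1, 0))

Compute c_i = Σ_j M_{ij} v_j with v = (2536, -895, -3390, -8356, -1997, 4278, -7168):
  c_1 = 0*2536 + 2*-895 + 0*-3390 + 0*-8356 + -1*-1997 + 0*4278 + 0*-7168 = 207
  c_2 = -4*2536 + 0*-895 + -1*-3390 + -2*-8356 + -18*-1997 + 0*4278 + 6*-7168 = 2896
  c_3 = 0*2536 + 0*-895 + 0*-3390 + 0*-8356 + 3*-1997 + 0*4278 + -1*-7168 = 1177
  c_4 = 0*2536 + 0*-895 + 0*-3390 + 0*-8356 + 2*-1997 + 1*4278 + 0*-7168 = 284
  c_5 = 1*2536 + 0*-895 + 0*-3390 + 0*-8356 + -4*-1997 + -2*4278 + 0*-7168 = 1968
  c_6 = 0*2536 + -1*-895 + 0*-3390 + 0*-8356 + 0*-1997 + 0*4278 + 0*-7168 = 895
  c_7 = 2*2536 + 0*-895 + 0*-3390 + 1*-8356 + 9*-1997 + 0*4278 + -3*-7168 = 247
Base-5 expansion of each c_i:
  c_1 = 207 = 2·5^0 + 1·5^1 + 3·5^2 + 1·5^3
  c_2 = 2896 = 1·5^0 + 4·5^1 + 0·5^2 + 3·5^3 + 4·5^4
  c_3 = 1177 = 2·5^0 + 0·5^1 + 2·5^2 + 4·5^3 + 1·5^4
  c_4 = 284 = 4·5^0 + 1·5^1 + 1·5^2 + 2·5^3
  c_5 = 1968 = 3·5^0 + 3·5^1 + 3·5^2 + 0·5^3 + 3·5^4
  c_6 = 895 = 0·5^0 + 4·5^1 + 0·5^2 + 2·5^3 + 1·5^4
  c_7 = 247 = 2·5^0 + 4·5^1 + 4·5^2 + 1·5^3
λ_0 = (2, 1, 2, 4, 3, 0, 2)
λ_1 = (1, 4, 0, 1, 3, 4, 4)
λ_2 = (3, 0, 2, 1, 3, 0, 4)
λ_3 = (1, 3, 4, 2, 0, 2, 1)
λ_4 = (0, 4, 1, 0, 3, 1, 0)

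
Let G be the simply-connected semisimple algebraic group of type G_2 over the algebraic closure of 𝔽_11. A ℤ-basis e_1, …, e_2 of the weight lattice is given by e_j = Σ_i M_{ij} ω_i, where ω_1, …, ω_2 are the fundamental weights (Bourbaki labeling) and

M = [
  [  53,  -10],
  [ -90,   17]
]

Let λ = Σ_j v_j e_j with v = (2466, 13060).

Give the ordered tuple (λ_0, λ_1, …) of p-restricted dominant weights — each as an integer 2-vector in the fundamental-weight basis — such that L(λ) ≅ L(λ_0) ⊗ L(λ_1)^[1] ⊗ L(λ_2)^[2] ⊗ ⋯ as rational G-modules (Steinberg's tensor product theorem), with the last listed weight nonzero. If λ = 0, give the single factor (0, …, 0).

In the fundamental-weight basis, λ has coordinates c = M·v (v = (2466, 13060)):
  c_1 = (53)·(2466) + (-10)·(13060) = 98
  c_2 = (-90)·(2466) + (17)·(13060) = 80
Base-11 expansion of each c_i:
  c_1 = 98 = 10·11^0 + 8·11^1
  c_2 = 80 = 3·11^0 + 7·11^1
p-restricted factor λ_0 = (10, 3)
p-restricted factor λ_1 = (8, 7)

((10, 3), (8, 7))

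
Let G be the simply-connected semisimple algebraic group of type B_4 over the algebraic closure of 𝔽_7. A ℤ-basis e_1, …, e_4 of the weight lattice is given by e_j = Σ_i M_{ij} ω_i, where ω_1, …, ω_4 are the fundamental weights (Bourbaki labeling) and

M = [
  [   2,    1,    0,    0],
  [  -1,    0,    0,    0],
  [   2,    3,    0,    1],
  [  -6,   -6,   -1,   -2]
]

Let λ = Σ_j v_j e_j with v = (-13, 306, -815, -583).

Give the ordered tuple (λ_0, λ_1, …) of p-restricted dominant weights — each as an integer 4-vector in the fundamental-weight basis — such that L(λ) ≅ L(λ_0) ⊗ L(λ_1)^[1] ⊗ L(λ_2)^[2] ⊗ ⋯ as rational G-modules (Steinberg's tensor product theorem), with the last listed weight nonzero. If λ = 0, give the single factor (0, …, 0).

Change of basis e → ω: c = M·v where v = (-13, 306, -815, -583):
  c_1 = (2)·(-13) + (1)·(306) + (0)·(-815) + (0)·(-583) = 280
  c_2 = (-1)·(-13) + (0)·(306) + (0)·(-815) + (0)·(-583) = 13
  c_3 = (2)·(-13) + (3)·(306) + (0)·(-815) + (1)·(-583) = 309
  c_4 = (-6)·(-13) + (-6)·(306) + (-1)·(-815) + (-2)·(-583) = 223
Writing each c_i in base p = 7:
  c_1 = 280 = 0·7^0 + 5·7^1 + 5·7^2
  c_2 = 13 = 6·7^0 + 1·7^1
  c_3 = 309 = 1·7^0 + 2·7^1 + 6·7^2
  c_4 = 223 = 6·7^0 + 3·7^1 + 4·7^2
Factor λ_0 = (0, 6, 1, 6)
Factor λ_1 = (5, 1, 2, 3)
Factor λ_2 = (5, 0, 6, 4)

((0, 6, 1, 6), (5, 1, 2, 3), (5, 0, 6, 4))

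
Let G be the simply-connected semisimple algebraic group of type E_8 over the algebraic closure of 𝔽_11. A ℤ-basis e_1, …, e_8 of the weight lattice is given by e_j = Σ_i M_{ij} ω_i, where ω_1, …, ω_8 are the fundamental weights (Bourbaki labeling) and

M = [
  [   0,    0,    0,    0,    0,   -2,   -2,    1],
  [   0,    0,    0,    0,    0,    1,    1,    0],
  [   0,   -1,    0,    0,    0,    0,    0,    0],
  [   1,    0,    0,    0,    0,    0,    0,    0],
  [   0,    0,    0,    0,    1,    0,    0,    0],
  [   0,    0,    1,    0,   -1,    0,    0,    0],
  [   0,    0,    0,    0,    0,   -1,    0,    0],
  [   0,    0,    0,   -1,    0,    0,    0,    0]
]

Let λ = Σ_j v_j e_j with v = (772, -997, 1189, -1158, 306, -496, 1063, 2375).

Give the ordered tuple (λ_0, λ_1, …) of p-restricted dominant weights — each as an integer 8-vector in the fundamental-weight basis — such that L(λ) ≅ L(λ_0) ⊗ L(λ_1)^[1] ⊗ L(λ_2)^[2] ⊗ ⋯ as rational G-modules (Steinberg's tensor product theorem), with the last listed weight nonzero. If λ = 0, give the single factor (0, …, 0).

Compute c_i = Σ_j M_{ij} v_j with v = (772, -997, 1189, -1158, 306, -496, 1063, 2375):
  c_1 = 0*772 + 0*-997 + 0*1189 + 0*-1158 + 0*306 + -2*-496 + -2*1063 + 1*2375 = 1241
  c_2 = 0*772 + 0*-997 + 0*1189 + 0*-1158 + 0*306 + 1*-496 + 1*1063 + 0*2375 = 567
  c_3 = 0*772 + -1*-997 + 0*1189 + 0*-1158 + 0*306 + 0*-496 + 0*1063 + 0*2375 = 997
  c_4 = 1*772 + 0*-997 + 0*1189 + 0*-1158 + 0*306 + 0*-496 + 0*1063 + 0*2375 = 772
  c_5 = 0*772 + 0*-997 + 0*1189 + 0*-1158 + 1*306 + 0*-496 + 0*1063 + 0*2375 = 306
  c_6 = 0*772 + 0*-997 + 1*1189 + 0*-1158 + -1*306 + 0*-496 + 0*1063 + 0*2375 = 883
  c_7 = 0*772 + 0*-997 + 0*1189 + 0*-1158 + 0*306 + -1*-496 + 0*1063 + 0*2375 = 496
  c_8 = 0*772 + 0*-997 + 0*1189 + -1*-1158 + 0*306 + 0*-496 + 0*1063 + 0*2375 = 1158
Writing each c_i in base p = 11:
  c_1 = 1241 = 9·11^0 + 2·11^1 + 10·11^2
  c_2 = 567 = 6·11^0 + 7·11^1 + 4·11^2
  c_3 = 997 = 7·11^0 + 2·11^1 + 8·11^2
  c_4 = 772 = 2·11^0 + 4·11^1 + 6·11^2
  c_5 = 306 = 9·11^0 + 5·11^1 + 2·11^2
  c_6 = 883 = 3·11^0 + 3·11^1 + 7·11^2
  c_7 = 496 = 1·11^0 + 1·11^1 + 4·11^2
  c_8 = 1158 = 3·11^0 + 6·11^1 + 9·11^2
Factor λ_0 = (9, 6, 7, 2, 9, 3, 1, 3)
Factor λ_1 = (2, 7, 2, 4, 5, 3, 1, 6)
Factor λ_2 = (10, 4, 8, 6, 2, 7, 4, 9)

((9, 6, 7, 2, 9, 3, 1, 3), (2, 7, 2, 4, 5, 3, 1, 6), (10, 4, 8, 6, 2, 7, 4, 9))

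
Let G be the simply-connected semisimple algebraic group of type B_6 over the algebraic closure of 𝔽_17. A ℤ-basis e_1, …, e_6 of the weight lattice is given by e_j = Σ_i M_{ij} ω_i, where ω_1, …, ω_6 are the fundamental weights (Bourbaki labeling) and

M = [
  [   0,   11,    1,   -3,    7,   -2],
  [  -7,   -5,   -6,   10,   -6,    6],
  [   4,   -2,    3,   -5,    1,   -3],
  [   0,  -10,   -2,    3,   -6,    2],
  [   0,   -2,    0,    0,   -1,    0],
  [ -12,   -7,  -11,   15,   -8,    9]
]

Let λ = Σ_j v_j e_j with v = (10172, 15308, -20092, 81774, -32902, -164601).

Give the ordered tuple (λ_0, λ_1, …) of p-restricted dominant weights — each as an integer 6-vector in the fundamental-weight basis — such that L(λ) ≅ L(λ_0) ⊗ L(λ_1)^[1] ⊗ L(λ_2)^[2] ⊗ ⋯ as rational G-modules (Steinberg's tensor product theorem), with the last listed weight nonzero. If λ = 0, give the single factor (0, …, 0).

ω-coordinates c = M·v, v = (10172, 15308, -20092, 81774, -32902, -164601):
  c_1 = 0*10172 + 11*15308 + 1*-20092 + -3*81774 + 7*-32902 + -2*-164601 = 1862
  c_2 = -7*10172 + -5*15308 + -6*-20092 + 10*81774 + -6*-32902 + 6*-164601 = 354
  c_3 = 4*10172 + -2*15308 + 3*-20092 + -5*81774 + 1*-32902 + -3*-164601 = 1827
  c_4 = 0*10172 + -10*15308 + -2*-20092 + 3*81774 + -6*-32902 + 2*-164601 = 636
  c_5 = 0*10172 + -2*15308 + 0*-20092 + 0*81774 + -1*-32902 + 0*-164601 = 2286
  c_6 = -12*10172 + -7*15308 + -11*-20092 + 15*81774 + -8*-32902 + 9*-164601 = 209
Expand coordinatewise in base 17:
  c_1 = 1862 = 9·17^0 + 7·17^1 + 6·17^2
  c_2 = 354 = 14·17^0 + 3·17^1 + 1·17^2
  c_3 = 1827 = 8·17^0 + 5·17^1 + 6·17^2
  c_4 = 636 = 7·17^0 + 3·17^1 + 2·17^2
  c_5 = 2286 = 8·17^0 + 15·17^1 + 7·17^2
  c_6 = 209 = 5·17^0 + 12·17^1
λ_0 = (9, 14, 8, 7, 8, 5)
λ_1 = (7, 3, 5, 3, 15, 12)
λ_2 = (6, 1, 6, 2, 7, 0)

((9, 14, 8, 7, 8, 5), (7, 3, 5, 3, 15, 12), (6, 1, 6, 2, 7, 0))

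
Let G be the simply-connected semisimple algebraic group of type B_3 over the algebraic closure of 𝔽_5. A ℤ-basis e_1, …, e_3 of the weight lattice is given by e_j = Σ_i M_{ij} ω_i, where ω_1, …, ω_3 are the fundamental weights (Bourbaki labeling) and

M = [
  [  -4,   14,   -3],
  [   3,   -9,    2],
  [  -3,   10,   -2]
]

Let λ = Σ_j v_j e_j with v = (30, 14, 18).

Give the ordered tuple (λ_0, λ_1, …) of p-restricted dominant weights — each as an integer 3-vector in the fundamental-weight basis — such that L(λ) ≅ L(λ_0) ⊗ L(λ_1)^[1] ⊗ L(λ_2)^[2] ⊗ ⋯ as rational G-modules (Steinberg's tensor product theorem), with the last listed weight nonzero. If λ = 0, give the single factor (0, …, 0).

((2, 0, 4), (4, 0, 2))

In the fundamental-weight basis, λ has coordinates c = M·v (v = (30, 14, 18)):
  c_1 = (-4)·(30) + 14·14 + (-3)·(18) = 22
  c_2 = 3·30 + (-9)·(14) + 2·18 = 0
  c_3 = (-3)·(30) + 10·14 + (-2)·(18) = 14
Writing each c_i in base p = 5:
  c_1 = 22 = 2·5^0 + 4·5^1
  c_2 = 0
  c_3 = 14 = 4·5^0 + 2·5^1
p-restricted factor λ_0 = (2, 0, 4)
p-restricted factor λ_1 = (4, 0, 2)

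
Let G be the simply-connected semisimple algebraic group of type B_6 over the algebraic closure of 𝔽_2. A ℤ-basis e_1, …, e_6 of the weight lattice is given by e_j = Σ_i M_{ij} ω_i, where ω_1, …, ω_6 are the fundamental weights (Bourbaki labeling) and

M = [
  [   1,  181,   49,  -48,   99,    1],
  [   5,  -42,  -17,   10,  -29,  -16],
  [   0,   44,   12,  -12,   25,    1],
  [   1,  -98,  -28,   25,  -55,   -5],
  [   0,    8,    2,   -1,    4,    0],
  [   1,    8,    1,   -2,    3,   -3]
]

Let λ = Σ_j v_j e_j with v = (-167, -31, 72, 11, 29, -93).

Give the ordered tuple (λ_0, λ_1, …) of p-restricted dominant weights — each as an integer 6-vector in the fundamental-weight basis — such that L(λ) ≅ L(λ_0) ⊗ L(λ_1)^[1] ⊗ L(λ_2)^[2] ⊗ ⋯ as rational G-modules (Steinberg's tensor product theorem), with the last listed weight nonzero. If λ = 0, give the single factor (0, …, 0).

ω-coordinates c = M·v, v = (-167, -31, 72, 11, 29, -93):
  c_1 = 1*-167 + 181*-31 + 49*72 + -48*11 + 99*29 + 1*-93 = 0
  c_2 = 5*-167 + -42*-31 + -17*72 + 10*11 + -29*29 + -16*-93 = 0
  c_3 = 0*-167 + 44*-31 + 12*72 + -12*11 + 25*29 + 1*-93 = 0
  c_4 = 1*-167 + -98*-31 + -28*72 + 25*11 + -55*29 + -5*-93 = 0
  c_5 = 0*-167 + 8*-31 + 2*72 + -1*11 + 4*29 + 0*-93 = 1
  c_6 = 1*-167 + 8*-31 + 1*72 + -2*11 + 3*29 + -3*-93 = 1
Base-2 expansion of each c_i:
  c_1 = 0
  c_2 = 0
  c_3 = 0
  c_4 = 0
  c_5 = 1 = 1·2^0
  c_6 = 1 = 1·2^0
Factor λ_0 = (0, 0, 0, 0, 1, 1)

((0, 0, 0, 0, 1, 1),)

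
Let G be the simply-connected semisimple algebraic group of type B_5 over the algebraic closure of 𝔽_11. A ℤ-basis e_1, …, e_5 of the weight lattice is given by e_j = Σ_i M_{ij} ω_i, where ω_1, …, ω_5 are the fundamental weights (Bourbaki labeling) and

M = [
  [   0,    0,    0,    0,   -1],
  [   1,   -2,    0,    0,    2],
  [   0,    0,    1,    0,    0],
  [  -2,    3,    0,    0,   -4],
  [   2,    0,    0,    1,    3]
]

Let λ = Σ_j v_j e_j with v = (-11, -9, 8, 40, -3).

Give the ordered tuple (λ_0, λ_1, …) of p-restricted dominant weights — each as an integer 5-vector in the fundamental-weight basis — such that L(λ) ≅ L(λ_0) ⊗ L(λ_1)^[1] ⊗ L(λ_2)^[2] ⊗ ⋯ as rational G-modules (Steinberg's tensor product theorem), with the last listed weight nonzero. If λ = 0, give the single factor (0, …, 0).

In the fundamental-weight basis, λ has coordinates c = M·v (v = (-11, -9, 8, 40, -3)):
  c_1 = (0)·(-11) + (0)·(-9) + (0)·(8) + (0)·(40) + (-1)·(-3) = 3
  c_2 = (1)·(-11) + (-2)·(-9) + (0)·(8) + (0)·(40) + (2)·(-3) = 1
  c_3 = (0)·(-11) + (0)·(-9) + (1)·(8) + (0)·(40) + (0)·(-3) = 8
  c_4 = (-2)·(-11) + (3)·(-9) + (0)·(8) + (0)·(40) + (-4)·(-3) = 7
  c_5 = (2)·(-11) + (0)·(-9) + (0)·(8) + (1)·(40) + (3)·(-3) = 9
Base-11 expansion of each c_i:
  c_1 = 3 = 3·11^0
  c_2 = 1 = 1·11^0
  c_3 = 8 = 8·11^0
  c_4 = 7 = 7·11^0
  c_5 = 9 = 9·11^0
λ_0 = (3, 1, 8, 7, 9)

((3, 1, 8, 7, 9),)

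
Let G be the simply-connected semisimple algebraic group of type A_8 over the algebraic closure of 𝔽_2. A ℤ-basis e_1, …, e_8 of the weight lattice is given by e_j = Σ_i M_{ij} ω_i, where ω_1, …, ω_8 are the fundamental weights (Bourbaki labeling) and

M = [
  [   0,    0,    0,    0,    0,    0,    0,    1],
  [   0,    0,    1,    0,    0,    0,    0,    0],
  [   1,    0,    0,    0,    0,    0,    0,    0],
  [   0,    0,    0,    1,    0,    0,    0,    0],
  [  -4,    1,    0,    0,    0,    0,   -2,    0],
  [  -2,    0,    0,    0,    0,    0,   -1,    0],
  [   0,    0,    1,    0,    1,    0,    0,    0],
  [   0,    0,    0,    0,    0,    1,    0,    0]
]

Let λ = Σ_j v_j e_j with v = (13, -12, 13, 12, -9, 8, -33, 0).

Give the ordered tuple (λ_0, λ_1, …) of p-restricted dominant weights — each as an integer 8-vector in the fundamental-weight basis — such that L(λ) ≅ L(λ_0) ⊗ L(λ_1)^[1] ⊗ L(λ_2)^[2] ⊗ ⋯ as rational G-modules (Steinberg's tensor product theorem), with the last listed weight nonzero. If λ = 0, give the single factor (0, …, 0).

Converting to the ω-basis (c_i = row i of M dotted with v = (13, -12, 13, 12, -9, 8, -33, 0)):
  c_1 = 0·13 + (0)·(-12) + 0·13 + 0·12 + (0)·(-9) + 0·8 + (0)·(-33) + 1·0 = 0
  c_2 = 0·13 + (0)·(-12) + 1·13 + 0·12 + (0)·(-9) + 0·8 + (0)·(-33) + 0·0 = 13
  c_3 = 1·13 + (0)·(-12) + 0·13 + 0·12 + (0)·(-9) + 0·8 + (0)·(-33) + 0·0 = 13
  c_4 = 0·13 + (0)·(-12) + 0·13 + 1·12 + (0)·(-9) + 0·8 + (0)·(-33) + 0·0 = 12
  c_5 = (-4)·(13) + (1)·(-12) + 0·13 + 0·12 + (0)·(-9) + 0·8 + (-2)·(-33) + 0·0 = 2
  c_6 = (-2)·(13) + (0)·(-12) + 0·13 + 0·12 + (0)·(-9) + 0·8 + (-1)·(-33) + 0·0 = 7
  c_7 = 0·13 + (0)·(-12) + 1·13 + 0·12 + (1)·(-9) + 0·8 + (0)·(-33) + 0·0 = 4
  c_8 = 0·13 + (0)·(-12) + 0·13 + 0·12 + (0)·(-9) + 1·8 + (0)·(-33) + 0·0 = 8
Expand coordinatewise in base 2:
  c_1 = 0
  c_2 = 13 = 1·2^0 + 0·2^1 + 1·2^2 + 1·2^3
  c_3 = 13 = 1·2^0 + 0·2^1 + 1·2^2 + 1·2^3
  c_4 = 12 = 0·2^0 + 0·2^1 + 1·2^2 + 1·2^3
  c_5 = 2 = 0·2^0 + 1·2^1
  c_6 = 7 = 1·2^0 + 1·2^1 + 1·2^2
  c_7 = 4 = 0·2^0 + 0·2^1 + 1·2^2
  c_8 = 8 = 0·2^0 + 0·2^1 + 0·2^2 + 1·2^3
Factor λ_0 = (0, 1, 1, 0, 0, 1, 0, 0)
Factor λ_1 = (0, 0, 0, 0, 1, 1, 0, 0)
Factor λ_2 = (0, 1, 1, 1, 0, 1, 1, 0)
Factor λ_3 = (0, 1, 1, 1, 0, 0, 0, 1)

((0, 1, 1, 0, 0, 1, 0, 0), (0, 0, 0, 0, 1, 1, 0, 0), (0, 1, 1, 1, 0, 1, 1, 0), (0, 1, 1, 1, 0, 0, 0, 1))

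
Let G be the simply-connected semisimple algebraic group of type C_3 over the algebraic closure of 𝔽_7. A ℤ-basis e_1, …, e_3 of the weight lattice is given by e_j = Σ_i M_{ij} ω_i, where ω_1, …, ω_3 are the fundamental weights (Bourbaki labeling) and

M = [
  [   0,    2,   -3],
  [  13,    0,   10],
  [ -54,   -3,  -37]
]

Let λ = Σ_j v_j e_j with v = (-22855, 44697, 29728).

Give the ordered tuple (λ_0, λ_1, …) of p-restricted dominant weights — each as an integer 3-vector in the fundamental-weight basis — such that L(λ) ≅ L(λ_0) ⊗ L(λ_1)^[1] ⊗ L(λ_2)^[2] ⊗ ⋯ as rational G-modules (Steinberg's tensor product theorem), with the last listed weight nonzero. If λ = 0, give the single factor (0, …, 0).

((0, 4, 3), (2, 2, 6), (4, 3, 2))

Compute c_i = Σ_j M_{ij} v_j with v = (-22855, 44697, 29728):
  c_1 = (0)·(-22855) + (2)·(44697) + (-3)·(29728) = 210
  c_2 = (13)·(-22855) + (0)·(44697) + (10)·(29728) = 165
  c_3 = (-54)·(-22855) + (-3)·(44697) + (-37)·(29728) = 143
Expand coordinatewise in base 7:
  c_1 = 210 = 0·7^0 + 2·7^1 + 4·7^2
  c_2 = 165 = 4·7^0 + 2·7^1 + 3·7^2
  c_3 = 143 = 3·7^0 + 6·7^1 + 2·7^2
Factor λ_0 = (0, 4, 3)
Factor λ_1 = (2, 2, 6)
Factor λ_2 = (4, 3, 2)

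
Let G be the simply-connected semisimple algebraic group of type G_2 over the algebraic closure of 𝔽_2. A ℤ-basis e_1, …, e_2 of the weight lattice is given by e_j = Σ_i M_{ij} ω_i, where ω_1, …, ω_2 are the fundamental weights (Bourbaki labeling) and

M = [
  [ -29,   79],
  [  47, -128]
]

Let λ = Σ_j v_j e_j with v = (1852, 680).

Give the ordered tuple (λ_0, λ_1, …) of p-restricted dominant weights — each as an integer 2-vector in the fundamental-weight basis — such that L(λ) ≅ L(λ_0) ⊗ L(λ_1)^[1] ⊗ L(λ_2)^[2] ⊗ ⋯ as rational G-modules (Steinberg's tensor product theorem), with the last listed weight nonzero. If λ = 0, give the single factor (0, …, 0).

((0, 0), (0, 0), (1, 1), (1, 0))

Converting to the ω-basis (c_i = row i of M dotted with v = (1852, 680)):
  c_1 = (-29)·(1852) + 79·680 = 12
  c_2 = 47·1852 + (-128)·(680) = 4
Writing each c_i in base p = 2:
  c_1 = 12 = 0·2^0 + 0·2^1 + 1·2^2 + 1·2^3
  c_2 = 4 = 0·2^0 + 0·2^1 + 1·2^2
Factor λ_0 = (0, 0)
Factor λ_1 = (0, 0)
Factor λ_2 = (1, 1)
Factor λ_3 = (1, 0)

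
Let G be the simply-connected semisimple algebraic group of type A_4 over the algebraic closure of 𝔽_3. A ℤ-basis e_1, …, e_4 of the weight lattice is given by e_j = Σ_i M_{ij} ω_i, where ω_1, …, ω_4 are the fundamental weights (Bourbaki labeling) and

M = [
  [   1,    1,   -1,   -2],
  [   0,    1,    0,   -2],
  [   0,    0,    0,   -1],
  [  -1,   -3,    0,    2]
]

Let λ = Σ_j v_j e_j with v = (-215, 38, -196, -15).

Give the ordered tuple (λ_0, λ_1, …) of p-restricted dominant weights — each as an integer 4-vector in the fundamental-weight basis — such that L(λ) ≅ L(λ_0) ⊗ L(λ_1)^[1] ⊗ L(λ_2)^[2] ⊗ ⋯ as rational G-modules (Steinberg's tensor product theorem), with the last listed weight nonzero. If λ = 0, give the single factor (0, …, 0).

Change of basis e → ω: c = M·v where v = (-215, 38, -196, -15):
  c_1 = 1*-215 + 1*38 + -1*-196 + -2*-15 = 49
  c_2 = 0*-215 + 1*38 + 0*-196 + -2*-15 = 68
  c_3 = 0*-215 + 0*38 + 0*-196 + -1*-15 = 15
  c_4 = -1*-215 + -3*38 + 0*-196 + 2*-15 = 71
Expand coordinatewise in base 3:
  c_1 = 49 = 1·3^0 + 1·3^1 + 2·3^2 + 1·3^3
  c_2 = 68 = 2·3^0 + 1·3^1 + 1·3^2 + 2·3^3
  c_3 = 15 = 0·3^0 + 2·3^1 + 1·3^2
  c_4 = 71 = 2·3^0 + 2·3^1 + 1·3^2 + 2·3^3
p-restricted factor λ_0 = (1, 2, 0, 2)
p-restricted factor λ_1 = (1, 1, 2, 2)
p-restricted factor λ_2 = (2, 1, 1, 1)
p-restricted factor λ_3 = (1, 2, 0, 2)

((1, 2, 0, 2), (1, 1, 2, 2), (2, 1, 1, 1), (1, 2, 0, 2))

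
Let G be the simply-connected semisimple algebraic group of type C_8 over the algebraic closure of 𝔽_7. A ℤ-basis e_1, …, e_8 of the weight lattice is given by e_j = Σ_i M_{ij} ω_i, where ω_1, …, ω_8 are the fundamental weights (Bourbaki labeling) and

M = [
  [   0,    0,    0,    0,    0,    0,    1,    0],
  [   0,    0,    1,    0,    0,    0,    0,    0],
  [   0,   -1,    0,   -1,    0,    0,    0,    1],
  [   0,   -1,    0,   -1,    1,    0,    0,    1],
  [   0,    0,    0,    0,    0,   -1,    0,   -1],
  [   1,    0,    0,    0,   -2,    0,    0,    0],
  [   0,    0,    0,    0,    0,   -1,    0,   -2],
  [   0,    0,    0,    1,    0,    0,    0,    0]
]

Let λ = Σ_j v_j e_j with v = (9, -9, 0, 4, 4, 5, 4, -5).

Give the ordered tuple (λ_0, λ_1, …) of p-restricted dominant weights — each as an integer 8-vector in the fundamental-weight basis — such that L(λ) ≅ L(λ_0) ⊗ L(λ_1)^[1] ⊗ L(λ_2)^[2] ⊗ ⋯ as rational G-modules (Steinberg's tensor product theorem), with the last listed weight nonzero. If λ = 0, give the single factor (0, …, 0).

Change of basis e → ω: c = M·v where v = (9, -9, 0, 4, 4, 5, 4, -5):
  c_1 = (0)·(9) + (0)·(-9) + (0)·(0) + (0)·(4) + (0)·(4) + (0)·(5) + (1)·(4) + (0)·(-5) = 4
  c_2 = (0)·(9) + (0)·(-9) + (1)·(0) + (0)·(4) + (0)·(4) + (0)·(5) + (0)·(4) + (0)·(-5) = 0
  c_3 = (0)·(9) + (-1)·(-9) + (0)·(0) + (-1)·(4) + (0)·(4) + (0)·(5) + (0)·(4) + (1)·(-5) = 0
  c_4 = (0)·(9) + (-1)·(-9) + (0)·(0) + (-1)·(4) + (1)·(4) + (0)·(5) + (0)·(4) + (1)·(-5) = 4
  c_5 = (0)·(9) + (0)·(-9) + (0)·(0) + (0)·(4) + (0)·(4) + (-1)·(5) + (0)·(4) + (-1)·(-5) = 0
  c_6 = (1)·(9) + (0)·(-9) + (0)·(0) + (0)·(4) + (-2)·(4) + (0)·(5) + (0)·(4) + (0)·(-5) = 1
  c_7 = (0)·(9) + (0)·(-9) + (0)·(0) + (0)·(4) + (0)·(4) + (-1)·(5) + (0)·(4) + (-2)·(-5) = 5
  c_8 = (0)·(9) + (0)·(-9) + (0)·(0) + (1)·(4) + (0)·(4) + (0)·(5) + (0)·(4) + (0)·(-5) = 4
p = 7; digits c_i = Σ_j d_{ij}·7^j, 0 ≤ d_{ij} < 7:
  c_1 = 4 = 4·7^0
  c_2 = 0
  c_3 = 0
  c_4 = 4 = 4·7^0
  c_5 = 0
  c_6 = 1 = 1·7^0
  c_7 = 5 = 5·7^0
  c_8 = 4 = 4·7^0
Factor λ_0 = (4, 0, 0, 4, 0, 1, 5, 4)

((4, 0, 0, 4, 0, 1, 5, 4),)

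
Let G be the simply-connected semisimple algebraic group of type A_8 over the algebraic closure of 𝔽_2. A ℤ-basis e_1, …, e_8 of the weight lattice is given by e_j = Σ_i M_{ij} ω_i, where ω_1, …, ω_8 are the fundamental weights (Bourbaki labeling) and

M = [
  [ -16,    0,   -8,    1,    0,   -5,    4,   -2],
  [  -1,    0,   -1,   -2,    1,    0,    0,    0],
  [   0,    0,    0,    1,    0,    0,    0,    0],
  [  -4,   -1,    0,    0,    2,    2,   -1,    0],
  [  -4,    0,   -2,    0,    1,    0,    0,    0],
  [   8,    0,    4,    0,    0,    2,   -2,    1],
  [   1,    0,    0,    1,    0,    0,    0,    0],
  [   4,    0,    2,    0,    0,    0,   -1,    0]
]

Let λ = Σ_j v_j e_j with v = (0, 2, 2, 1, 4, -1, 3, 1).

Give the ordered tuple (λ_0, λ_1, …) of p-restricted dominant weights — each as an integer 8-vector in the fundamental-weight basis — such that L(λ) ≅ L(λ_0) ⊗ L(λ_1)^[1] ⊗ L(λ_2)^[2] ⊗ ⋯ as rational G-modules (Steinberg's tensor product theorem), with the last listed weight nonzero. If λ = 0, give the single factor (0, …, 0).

In the fundamental-weight basis, λ has coordinates c = M·v (v = (0, 2, 2, 1, 4, -1, 3, 1)):
  c_1 = -16*0 + 0*2 + -8*2 + 1*1 + 0*4 + -5*-1 + 4*3 + -2*1 = 0
  c_2 = -1*0 + 0*2 + -1*2 + -2*1 + 1*4 + 0*-1 + 0*3 + 0*1 = 0
  c_3 = 0*0 + 0*2 + 0*2 + 1*1 + 0*4 + 0*-1 + 0*3 + 0*1 = 1
  c_4 = -4*0 + -1*2 + 0*2 + 0*1 + 2*4 + 2*-1 + -1*3 + 0*1 = 1
  c_5 = -4*0 + 0*2 + -2*2 + 0*1 + 1*4 + 0*-1 + 0*3 + 0*1 = 0
  c_6 = 8*0 + 0*2 + 4*2 + 0*1 + 0*4 + 2*-1 + -2*3 + 1*1 = 1
  c_7 = 1*0 + 0*2 + 0*2 + 1*1 + 0*4 + 0*-1 + 0*3 + 0*1 = 1
  c_8 = 4*0 + 0*2 + 2*2 + 0*1 + 0*4 + 0*-1 + -1*3 + 0*1 = 1
Base-2 expansion of each c_i:
  c_1 = 0
  c_2 = 0
  c_3 = 1 = 1·2^0
  c_4 = 1 = 1·2^0
  c_5 = 0
  c_6 = 1 = 1·2^0
  c_7 = 1 = 1·2^0
  c_8 = 1 = 1·2^0
λ_0 = (0, 0, 1, 1, 0, 1, 1, 1)

((0, 0, 1, 1, 0, 1, 1, 1),)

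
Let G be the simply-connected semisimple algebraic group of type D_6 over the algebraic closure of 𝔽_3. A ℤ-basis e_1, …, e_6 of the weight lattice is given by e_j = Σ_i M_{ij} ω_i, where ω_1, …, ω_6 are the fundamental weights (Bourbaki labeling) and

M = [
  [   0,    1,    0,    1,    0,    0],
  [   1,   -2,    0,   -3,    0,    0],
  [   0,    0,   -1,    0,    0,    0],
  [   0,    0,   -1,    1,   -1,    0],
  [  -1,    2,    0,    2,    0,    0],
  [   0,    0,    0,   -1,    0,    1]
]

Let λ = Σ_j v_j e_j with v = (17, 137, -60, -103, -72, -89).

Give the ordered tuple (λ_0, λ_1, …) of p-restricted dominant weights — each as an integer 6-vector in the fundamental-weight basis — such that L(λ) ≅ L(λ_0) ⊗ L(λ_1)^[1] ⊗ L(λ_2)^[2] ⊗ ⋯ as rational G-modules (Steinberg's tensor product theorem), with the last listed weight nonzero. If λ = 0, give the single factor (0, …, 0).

((1, 1, 0, 2, 0, 2), (2, 2, 2, 0, 2, 1), (0, 2, 0, 0, 2, 1), (1, 1, 2, 1, 1, 0))

Compute c_i = Σ_j M_{ij} v_j with v = (17, 137, -60, -103, -72, -89):
  c_1 = 0*17 + 1*137 + 0*-60 + 1*-103 + 0*-72 + 0*-89 = 34
  c_2 = 1*17 + -2*137 + 0*-60 + -3*-103 + 0*-72 + 0*-89 = 52
  c_3 = 0*17 + 0*137 + -1*-60 + 0*-103 + 0*-72 + 0*-89 = 60
  c_4 = 0*17 + 0*137 + -1*-60 + 1*-103 + -1*-72 + 0*-89 = 29
  c_5 = -1*17 + 2*137 + 0*-60 + 2*-103 + 0*-72 + 0*-89 = 51
  c_6 = 0*17 + 0*137 + 0*-60 + -1*-103 + 0*-72 + 1*-89 = 14
Expand coordinatewise in base 3:
  c_1 = 34 = 1·3^0 + 2·3^1 + 0·3^2 + 1·3^3
  c_2 = 52 = 1·3^0 + 2·3^1 + 2·3^2 + 1·3^3
  c_3 = 60 = 0·3^0 + 2·3^1 + 0·3^2 + 2·3^3
  c_4 = 29 = 2·3^0 + 0·3^1 + 0·3^2 + 1·3^3
  c_5 = 51 = 0·3^0 + 2·3^1 + 2·3^2 + 1·3^3
  c_6 = 14 = 2·3^0 + 1·3^1 + 1·3^2
p-restricted factor λ_0 = (1, 1, 0, 2, 0, 2)
p-restricted factor λ_1 = (2, 2, 2, 0, 2, 1)
p-restricted factor λ_2 = (0, 2, 0, 0, 2, 1)
p-restricted factor λ_3 = (1, 1, 2, 1, 1, 0)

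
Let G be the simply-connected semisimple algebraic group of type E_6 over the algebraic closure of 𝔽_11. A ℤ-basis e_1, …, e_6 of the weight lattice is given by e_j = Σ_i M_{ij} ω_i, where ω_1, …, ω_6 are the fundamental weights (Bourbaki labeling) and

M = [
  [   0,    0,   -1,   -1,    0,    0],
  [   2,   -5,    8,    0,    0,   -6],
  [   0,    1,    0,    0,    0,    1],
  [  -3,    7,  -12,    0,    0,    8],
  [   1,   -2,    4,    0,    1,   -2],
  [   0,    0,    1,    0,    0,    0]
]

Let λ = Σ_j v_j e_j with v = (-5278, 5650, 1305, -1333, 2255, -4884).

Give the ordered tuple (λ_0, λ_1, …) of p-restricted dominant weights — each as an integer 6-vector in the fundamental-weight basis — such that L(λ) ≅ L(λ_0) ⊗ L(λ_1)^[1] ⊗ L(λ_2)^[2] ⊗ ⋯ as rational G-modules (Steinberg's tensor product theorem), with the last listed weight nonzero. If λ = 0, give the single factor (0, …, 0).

((6, 3, 7, 3, 5, 7), (2, 8, 3, 4, 5, 8), (0, 7, 6, 5, 5, 10))

ω-coordinates c = M·v, v = (-5278, 5650, 1305, -1333, 2255, -4884):
  c_1 = 0*-5278 + 0*5650 + -1*1305 + -1*-1333 + 0*2255 + 0*-4884 = 28
  c_2 = 2*-5278 + -5*5650 + 8*1305 + 0*-1333 + 0*2255 + -6*-4884 = 938
  c_3 = 0*-5278 + 1*5650 + 0*1305 + 0*-1333 + 0*2255 + 1*-4884 = 766
  c_4 = -3*-5278 + 7*5650 + -12*1305 + 0*-1333 + 0*2255 + 8*-4884 = 652
  c_5 = 1*-5278 + -2*5650 + 4*1305 + 0*-1333 + 1*2255 + -2*-4884 = 665
  c_6 = 0*-5278 + 0*5650 + 1*1305 + 0*-1333 + 0*2255 + 0*-4884 = 1305
Writing each c_i in base p = 11:
  c_1 = 28 = 6·11^0 + 2·11^1
  c_2 = 938 = 3·11^0 + 8·11^1 + 7·11^2
  c_3 = 766 = 7·11^0 + 3·11^1 + 6·11^2
  c_4 = 652 = 3·11^0 + 4·11^1 + 5·11^2
  c_5 = 665 = 5·11^0 + 5·11^1 + 5·11^2
  c_6 = 1305 = 7·11^0 + 8·11^1 + 10·11^2
Factor λ_0 = (6, 3, 7, 3, 5, 7)
Factor λ_1 = (2, 8, 3, 4, 5, 8)
Factor λ_2 = (0, 7, 6, 5, 5, 10)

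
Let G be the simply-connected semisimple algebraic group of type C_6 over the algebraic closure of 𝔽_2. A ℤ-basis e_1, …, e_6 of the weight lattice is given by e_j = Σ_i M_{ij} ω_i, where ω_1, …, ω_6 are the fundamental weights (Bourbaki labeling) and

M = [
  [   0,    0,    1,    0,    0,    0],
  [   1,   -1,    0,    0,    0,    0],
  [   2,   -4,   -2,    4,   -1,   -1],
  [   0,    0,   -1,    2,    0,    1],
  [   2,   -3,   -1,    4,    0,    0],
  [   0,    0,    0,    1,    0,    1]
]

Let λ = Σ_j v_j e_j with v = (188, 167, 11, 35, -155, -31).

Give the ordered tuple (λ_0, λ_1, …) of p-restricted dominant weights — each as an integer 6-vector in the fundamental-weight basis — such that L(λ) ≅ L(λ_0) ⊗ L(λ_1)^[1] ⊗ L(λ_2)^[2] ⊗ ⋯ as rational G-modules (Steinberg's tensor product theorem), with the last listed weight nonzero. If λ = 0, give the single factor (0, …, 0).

Compute c_i = Σ_j M_{ij} v_j with v = (188, 167, 11, 35, -155, -31):
  c_1 = 0·188 + 0·167 + 1·11 + 0·35 + (0)·(-155) + (0)·(-31) = 11
  c_2 = 1·188 + (-1)·(167) + 0·11 + 0·35 + (0)·(-155) + (0)·(-31) = 21
  c_3 = 2·188 + (-4)·(167) + (-2)·(11) + 4·35 + (-1)·(-155) + (-1)·(-31) = 12
  c_4 = 0·188 + 0·167 + (-1)·(11) + 2·35 + (0)·(-155) + (1)·(-31) = 28
  c_5 = 2·188 + (-3)·(167) + (-1)·(11) + 4·35 + (0)·(-155) + (0)·(-31) = 4
  c_6 = 0·188 + 0·167 + 0·11 + 1·35 + (0)·(-155) + (1)·(-31) = 4
p = 2; digits c_i = Σ_j d_{ij}·2^j, 0 ≤ d_{ij} < 2:
  c_1 = 11 = 1·2^0 + 1·2^1 + 0·2^2 + 1·2^3
  c_2 = 21 = 1·2^0 + 0·2^1 + 1·2^2 + 0·2^3 + 1·2^4
  c_3 = 12 = 0·2^0 + 0·2^1 + 1·2^2 + 1·2^3
  c_4 = 28 = 0·2^0 + 0·2^1 + 1·2^2 + 1·2^3 + 1·2^4
  c_5 = 4 = 0·2^0 + 0·2^1 + 1·2^2
  c_6 = 4 = 0·2^0 + 0·2^1 + 1·2^2
p-restricted factor λ_0 = (1, 1, 0, 0, 0, 0)
p-restricted factor λ_1 = (1, 0, 0, 0, 0, 0)
p-restricted factor λ_2 = (0, 1, 1, 1, 1, 1)
p-restricted factor λ_3 = (1, 0, 1, 1, 0, 0)
p-restricted factor λ_4 = (0, 1, 0, 1, 0, 0)

((1, 1, 0, 0, 0, 0), (1, 0, 0, 0, 0, 0), (0, 1, 1, 1, 1, 1), (1, 0, 1, 1, 0, 0), (0, 1, 0, 1, 0, 0))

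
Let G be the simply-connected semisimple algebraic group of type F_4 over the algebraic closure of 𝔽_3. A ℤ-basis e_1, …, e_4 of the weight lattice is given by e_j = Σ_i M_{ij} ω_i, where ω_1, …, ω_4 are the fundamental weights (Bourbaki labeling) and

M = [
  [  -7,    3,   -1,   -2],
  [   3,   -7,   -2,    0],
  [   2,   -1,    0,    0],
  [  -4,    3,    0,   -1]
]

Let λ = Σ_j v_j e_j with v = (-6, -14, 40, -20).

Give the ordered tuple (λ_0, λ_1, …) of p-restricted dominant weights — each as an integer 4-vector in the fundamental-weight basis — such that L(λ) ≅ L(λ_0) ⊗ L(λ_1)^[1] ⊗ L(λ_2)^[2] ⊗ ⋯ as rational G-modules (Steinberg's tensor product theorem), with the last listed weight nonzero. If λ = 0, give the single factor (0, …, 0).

Change of basis e → ω: c = M·v where v = (-6, -14, 40, -20):
  c_1 = -7*-6 + 3*-14 + -1*40 + -2*-20 = 0
  c_2 = 3*-6 + -7*-14 + -2*40 + 0*-20 = 0
  c_3 = 2*-6 + -1*-14 + 0*40 + 0*-20 = 2
  c_4 = -4*-6 + 3*-14 + 0*40 + -1*-20 = 2
Writing each c_i in base p = 3:
  c_1 = 0
  c_2 = 0
  c_3 = 2 = 2·3^0
  c_4 = 2 = 2·3^0
λ_0 = (0, 0, 2, 2)

((0, 0, 2, 2),)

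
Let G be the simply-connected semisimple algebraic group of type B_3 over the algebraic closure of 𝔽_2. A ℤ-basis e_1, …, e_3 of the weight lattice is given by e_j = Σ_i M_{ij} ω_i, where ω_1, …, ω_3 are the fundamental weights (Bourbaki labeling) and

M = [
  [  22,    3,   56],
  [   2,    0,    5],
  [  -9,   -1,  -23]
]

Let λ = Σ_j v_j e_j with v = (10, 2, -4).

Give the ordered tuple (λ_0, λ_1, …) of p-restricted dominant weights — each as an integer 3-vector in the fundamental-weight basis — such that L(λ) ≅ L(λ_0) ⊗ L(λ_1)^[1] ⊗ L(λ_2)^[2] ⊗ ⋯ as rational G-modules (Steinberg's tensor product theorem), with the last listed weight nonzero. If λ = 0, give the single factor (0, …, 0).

Converting to the ω-basis (c_i = row i of M dotted with v = (10, 2, -4)):
  c_1 = (22)·(10) + (3)·(2) + (56)·(-4) = 2
  c_2 = (2)·(10) + (0)·(2) + (5)·(-4) = 0
  c_3 = (-9)·(10) + (-1)·(2) + (-23)·(-4) = 0
p = 2; digits c_i = Σ_j d_{ij}·2^j, 0 ≤ d_{ij} < 2:
  c_1 = 2 = 0·2^0 + 1·2^1
  c_2 = 0
  c_3 = 0
λ_0 = (0, 0, 0)
λ_1 = (1, 0, 0)

((0, 0, 0), (1, 0, 0))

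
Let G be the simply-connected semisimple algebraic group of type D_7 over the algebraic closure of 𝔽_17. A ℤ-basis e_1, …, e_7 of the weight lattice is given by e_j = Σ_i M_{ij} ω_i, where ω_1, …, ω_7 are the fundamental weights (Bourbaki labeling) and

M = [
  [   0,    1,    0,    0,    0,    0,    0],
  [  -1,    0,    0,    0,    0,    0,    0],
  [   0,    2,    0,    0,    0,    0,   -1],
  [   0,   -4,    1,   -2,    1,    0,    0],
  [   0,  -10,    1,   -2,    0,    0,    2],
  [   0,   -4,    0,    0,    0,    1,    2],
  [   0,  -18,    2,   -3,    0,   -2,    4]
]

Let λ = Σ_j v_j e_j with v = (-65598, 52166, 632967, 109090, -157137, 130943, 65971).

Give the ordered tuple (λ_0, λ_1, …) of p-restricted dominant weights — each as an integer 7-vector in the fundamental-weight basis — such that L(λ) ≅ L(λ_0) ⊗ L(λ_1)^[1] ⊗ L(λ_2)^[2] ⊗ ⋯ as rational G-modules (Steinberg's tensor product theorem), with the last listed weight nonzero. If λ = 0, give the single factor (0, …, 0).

((10, 12, 9, 9, 11, 8, 8), (8, 16, 12, 8, 12, 10, 13), (10, 5, 13, 16, 1, 0, 5), (10, 13, 7, 9, 5, 11, 0))

Converting to the ω-basis (c_i = row i of M dotted with v = (-65598, 52166, 632967, 109090, -157137, 130943, 65971)):
  c_1 = 0*-65598 + 1*52166 + 0*632967 + 0*109090 + 0*-157137 + 0*130943 + 0*65971 = 52166
  c_2 = -1*-65598 + 0*52166 + 0*632967 + 0*109090 + 0*-157137 + 0*130943 + 0*65971 = 65598
  c_3 = 0*-65598 + 2*52166 + 0*632967 + 0*109090 + 0*-157137 + 0*130943 + -1*65971 = 38361
  c_4 = 0*-65598 + -4*52166 + 1*632967 + -2*109090 + 1*-157137 + 0*130943 + 0*65971 = 48986
  c_5 = 0*-65598 + -10*52166 + 1*632967 + -2*109090 + 0*-157137 + 0*130943 + 2*65971 = 25069
  c_6 = 0*-65598 + -4*52166 + 0*632967 + 0*109090 + 0*-157137 + 1*130943 + 2*65971 = 54221
  c_7 = 0*-65598 + -18*52166 + 2*632967 + -3*109090 + 0*-157137 + -2*130943 + 4*65971 = 1674
Base-17 expansion of each c_i:
  c_1 = 52166 = 10·17^0 + 8·17^1 + 10·17^2 + 10·17^3
  c_2 = 65598 = 12·17^0 + 16·17^1 + 5·17^2 + 13·17^3
  c_3 = 38361 = 9·17^0 + 12·17^1 + 13·17^2 + 7·17^3
  c_4 = 48986 = 9·17^0 + 8·17^1 + 16·17^2 + 9·17^3
  c_5 = 25069 = 11·17^0 + 12·17^1 + 1·17^2 + 5·17^3
  c_6 = 54221 = 8·17^0 + 10·17^1 + 0·17^2 + 11·17^3
  c_7 = 1674 = 8·17^0 + 13·17^1 + 5·17^2
Factor λ_0 = (10, 12, 9, 9, 11, 8, 8)
Factor λ_1 = (8, 16, 12, 8, 12, 10, 13)
Factor λ_2 = (10, 5, 13, 16, 1, 0, 5)
Factor λ_3 = (10, 13, 7, 9, 5, 11, 0)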